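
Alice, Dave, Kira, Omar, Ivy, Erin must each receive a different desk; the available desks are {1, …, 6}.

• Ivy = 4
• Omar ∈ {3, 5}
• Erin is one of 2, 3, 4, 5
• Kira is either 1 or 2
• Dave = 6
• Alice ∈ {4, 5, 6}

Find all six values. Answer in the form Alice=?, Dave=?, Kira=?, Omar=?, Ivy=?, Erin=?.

Dave must be 6 (only option left). Strike 6 from Alice.
Ivy's domain is down to {4}, so Ivy = 4. So Alice, Erin can't be 4.
Alice's domain is down to {5}, so Alice = 5. Remove 5 from Omar, Erin.
Omar has just one choice, so Omar = 3. So Erin can't be 3.
Erin must be 2 (only option left). Eliminate 2 elsewhere: Kira.
That leaves Kira = 1.

Alice=5, Dave=6, Kira=1, Omar=3, Ivy=4, Erin=2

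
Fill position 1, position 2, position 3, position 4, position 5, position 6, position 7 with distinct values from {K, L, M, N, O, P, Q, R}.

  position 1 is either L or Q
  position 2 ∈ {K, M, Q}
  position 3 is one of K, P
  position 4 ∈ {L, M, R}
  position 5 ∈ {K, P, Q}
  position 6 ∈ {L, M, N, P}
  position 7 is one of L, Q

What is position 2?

The 7 variables together cover exactly {K, L, M, N, P, Q, R} — 7 values for 7 variables — and N appears only in position 6's list, so position 6 = N.
Among the 6 still-open variables, R fits only position 4 (and all 6 values in {K, L, M, P, Q, R} must be used), so position 4 = R.
The 5 still-open variables draw from only 5 values {K, L, M, P, Q}, so each is used; only position 2 can be M, hence position 2 = M.

M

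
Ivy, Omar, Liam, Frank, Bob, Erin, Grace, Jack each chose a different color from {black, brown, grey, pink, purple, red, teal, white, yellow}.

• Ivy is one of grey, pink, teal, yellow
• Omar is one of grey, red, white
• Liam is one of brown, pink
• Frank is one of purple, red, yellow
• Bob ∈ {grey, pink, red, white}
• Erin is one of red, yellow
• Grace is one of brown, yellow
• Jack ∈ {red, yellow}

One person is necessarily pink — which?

Liam

The 8 variables draw from only 8 values {brown, grey, pink, purple, red, teal, white, yellow}, so each is used; only Frank can be purple, hence Frank = purple.
Among the 7 still-open variables, teal fits only Ivy (and all 7 values in {brown, grey, pink, red, teal, white, yellow} must be used), so Ivy = teal.
Erin and Jack between them cover only {red, yellow} — a naked pair. Remove those values from Omar, Bob, Grace.
Grace must be brown (only option left). Strike brown from Liam.
So pink goes to Liam.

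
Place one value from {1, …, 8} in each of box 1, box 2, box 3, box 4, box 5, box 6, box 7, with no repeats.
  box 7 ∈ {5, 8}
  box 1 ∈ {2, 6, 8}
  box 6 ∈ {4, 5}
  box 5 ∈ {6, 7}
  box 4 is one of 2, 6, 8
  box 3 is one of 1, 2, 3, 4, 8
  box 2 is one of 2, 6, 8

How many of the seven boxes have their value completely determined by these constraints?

box 1, box 2, box 4 between them cover only {2, 6, 8} — a naked triple. Remove those values from box 3, box 5, box 7.
box 5's domain is down to {7}, so box 5 = 7.
box 7 must be 5 (only option left). Remove 5 from box 6.
That leaves box 6 = 4. Strike 4 from box 3.
Determined: box 5=7, box 6=4, box 7=5. The other boxes each still have more than one consistent value. That makes 3.

3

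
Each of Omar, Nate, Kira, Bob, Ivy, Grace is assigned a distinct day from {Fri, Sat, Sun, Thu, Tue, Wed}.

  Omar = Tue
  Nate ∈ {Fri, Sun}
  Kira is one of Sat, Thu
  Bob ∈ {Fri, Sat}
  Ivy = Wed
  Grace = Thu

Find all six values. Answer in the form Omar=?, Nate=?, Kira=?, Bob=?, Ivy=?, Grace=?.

Omar=Tue, Nate=Sun, Kira=Sat, Bob=Fri, Ivy=Wed, Grace=Thu

Omar must be Tue (only option left).
Ivy must be Wed (only option left).
Grace's domain is down to {Thu}, so Grace = Thu. So Kira can't be Thu.
Kira's domain is down to {Sat}, so Kira = Sat. So Bob can't be Sat.
That leaves Bob = Fri. So Nate can't be Fri.
Nate must be Sun (only option left).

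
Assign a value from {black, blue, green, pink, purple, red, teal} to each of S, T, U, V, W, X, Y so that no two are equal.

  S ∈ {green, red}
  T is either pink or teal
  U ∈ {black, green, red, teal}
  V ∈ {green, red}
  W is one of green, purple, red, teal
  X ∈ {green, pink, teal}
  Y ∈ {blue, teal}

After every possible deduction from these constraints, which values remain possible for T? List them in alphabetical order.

pink, teal

Among the 7 variables, black fits only U (and all 7 values in {black, blue, green, pink, purple, red, teal} must be used), so U = black.
Among the 6 still-open variables, blue fits only Y (and all 6 values in {blue, green, pink, purple, red, teal} must be used), so Y = blue.
The 5 still-open variables together cover exactly {green, pink, purple, red, teal} — 5 values for 5 variables — and purple appears only in W's list, so W = purple.
S and V between them cover only {green, red} — a naked pair. Remove those values from X.
No further eliminations apply; T can still be any of pink, teal.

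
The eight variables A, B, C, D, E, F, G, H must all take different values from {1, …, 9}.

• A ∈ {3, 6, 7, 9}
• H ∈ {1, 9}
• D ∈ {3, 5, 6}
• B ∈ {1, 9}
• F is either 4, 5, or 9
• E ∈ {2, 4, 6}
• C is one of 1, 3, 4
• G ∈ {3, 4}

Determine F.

5

The 8 variables together cover exactly {1, 2, 3, 4, 5, 6, 7, 9} — 8 values for 8 variables — and 2 appears only in E's list, so E = 2.
Among the 7 still-open variables, 7 fits only A (and all 7 values in {1, 3, 4, 5, 6, 7, 9} must be used), so A = 7.
The 6 still-open variables together cover exactly {1, 3, 4, 5, 6, 9} — 6 values for 6 variables — and 6 appears only in D's list, so D = 6.
Among the 5 still-open variables, 5 fits only F (and all 5 values in {1, 3, 4, 5, 9} must be used), so F = 5.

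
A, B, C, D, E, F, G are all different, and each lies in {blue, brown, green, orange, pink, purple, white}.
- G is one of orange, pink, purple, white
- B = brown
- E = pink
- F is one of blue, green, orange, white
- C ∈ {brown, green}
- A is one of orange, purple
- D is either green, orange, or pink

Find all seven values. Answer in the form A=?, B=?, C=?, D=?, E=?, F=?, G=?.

A=purple, B=brown, C=green, D=orange, E=pink, F=blue, G=white

B has just one choice, so B = brown. So C can't be brown.
That leaves C = green. Strike green from D, F.
E's domain is down to {pink}, so E = pink. Eliminate pink elsewhere: D, G.
That leaves D = orange. So A, F, G can't be orange.
A has just one choice, so A = purple. Remove purple from G.
G must be white (only option left). Remove white from F.
F must be blue (only option left).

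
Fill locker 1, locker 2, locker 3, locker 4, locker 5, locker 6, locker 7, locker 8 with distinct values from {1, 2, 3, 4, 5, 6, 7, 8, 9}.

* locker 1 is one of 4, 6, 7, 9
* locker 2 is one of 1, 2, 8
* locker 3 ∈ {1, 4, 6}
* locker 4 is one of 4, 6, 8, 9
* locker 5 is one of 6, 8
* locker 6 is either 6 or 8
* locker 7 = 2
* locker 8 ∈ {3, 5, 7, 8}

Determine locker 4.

locker 7's domain is down to {2}, so locker 7 = 2. Remove 2 from locker 2.
locker 5 and locker 6 share exactly the 2 values {6, 8}; by pigeonhole those values go to them, so strike 6, 8 from locker 1, locker 2, locker 3, locker 4, locker 8.
locker 2 has just one choice, so locker 2 = 1. So locker 3 can't be 1.
locker 3's domain is down to {4}, so locker 3 = 4. Eliminate 4 elsewhere: locker 1, locker 4.
So locker 4 = 9.

9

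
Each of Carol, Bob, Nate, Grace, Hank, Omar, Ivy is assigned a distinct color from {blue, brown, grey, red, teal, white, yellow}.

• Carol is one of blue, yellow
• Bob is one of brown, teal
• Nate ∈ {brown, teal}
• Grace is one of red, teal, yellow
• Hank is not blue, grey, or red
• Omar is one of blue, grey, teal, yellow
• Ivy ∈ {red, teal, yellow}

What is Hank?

white

The 7 variables draw from only 7 values {blue, brown, grey, red, teal, white, yellow}, so each is used; only Omar can be grey, hence Omar = grey.
The 6 still-open variables draw from only 6 values {blue, brown, red, teal, white, yellow}, so each is used; only Carol can be blue, hence Carol = blue.
The 5 still-open variables together cover exactly {brown, red, teal, white, yellow} — 5 values for 5 variables — and white appears only in Hank's list, so Hank = white.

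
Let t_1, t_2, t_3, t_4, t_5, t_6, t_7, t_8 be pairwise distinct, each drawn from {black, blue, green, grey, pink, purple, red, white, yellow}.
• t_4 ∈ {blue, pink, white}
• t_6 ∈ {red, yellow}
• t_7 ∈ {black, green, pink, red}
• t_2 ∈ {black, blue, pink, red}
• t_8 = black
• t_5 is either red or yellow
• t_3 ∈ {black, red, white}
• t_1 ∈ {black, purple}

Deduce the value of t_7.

green

t_8's domain is down to {black}, so t_8 = black. So t_1, t_2, t_3, t_7 can't be black.
t_1 must be purple (only option left).
Among the 6 still-open variables, green fits only t_7 (and all 6 values in {blue, green, pink, red, white, yellow} must be used), so t_7 = green.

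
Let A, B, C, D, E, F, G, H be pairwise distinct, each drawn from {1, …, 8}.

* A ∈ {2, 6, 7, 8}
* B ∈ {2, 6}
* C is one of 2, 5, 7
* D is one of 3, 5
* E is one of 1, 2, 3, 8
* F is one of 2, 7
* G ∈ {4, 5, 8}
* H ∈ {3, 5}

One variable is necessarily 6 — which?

The 8 variables together cover exactly {1, 2, 3, 4, 5, 6, 7, 8} — 8 values for 8 variables — and 1 appears only in E's list, so E = 1.
The 7 still-open variables draw from only 7 values {2, 3, 4, 5, 6, 7, 8}, so each is used; only G can be 4, hence G = 4.
The 6 still-open variables draw from only 6 values {2, 3, 5, 6, 7, 8}, so each is used; only A can be 8, hence A = 8.
Among the 5 still-open variables, 6 fits only B (and all 5 values in {2, 3, 5, 6, 7} must be used), so B = 6.

B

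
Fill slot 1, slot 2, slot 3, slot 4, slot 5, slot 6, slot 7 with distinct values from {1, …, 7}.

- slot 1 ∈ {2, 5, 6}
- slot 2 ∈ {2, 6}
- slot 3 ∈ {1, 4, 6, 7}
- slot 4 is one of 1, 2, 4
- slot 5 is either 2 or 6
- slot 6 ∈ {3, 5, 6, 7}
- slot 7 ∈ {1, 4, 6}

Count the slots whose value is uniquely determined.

The 7 variables draw from only 7 values {1, 2, 3, 4, 5, 6, 7}, so each is used; only slot 6 can be 3, hence slot 6 = 3.
The 6 still-open variables draw from only 6 values {1, 2, 4, 5, 6, 7}, so each is used; only slot 1 can be 5, hence slot 1 = 5.
The 5 still-open variables together cover exactly {1, 2, 4, 6, 7} — 5 values for 5 variables — and 7 appears only in slot 3's list, so slot 3 = 7.
slot 2 and slot 5 between them cover only {2, 6} — a naked pair. Remove those values from slot 4, slot 7.
Determined: slot 1=5, slot 3=7, slot 6=3. The other slots each still have more than one consistent value. That makes 3.

3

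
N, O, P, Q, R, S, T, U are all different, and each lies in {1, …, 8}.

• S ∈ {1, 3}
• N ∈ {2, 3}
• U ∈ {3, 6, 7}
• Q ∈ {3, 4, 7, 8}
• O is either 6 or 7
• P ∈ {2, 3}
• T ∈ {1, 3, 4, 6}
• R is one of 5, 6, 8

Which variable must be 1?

S

The 8 variables draw from only 8 values {1, 2, 3, 4, 5, 6, 7, 8}, so each is used; only R can be 5, hence R = 5.
The 7 still-open variables together cover exactly {1, 2, 3, 4, 6, 7, 8} — 7 values for 7 variables — and 8 appears only in Q's list, so Q = 8.
The 6 still-open variables draw from only 6 values {1, 2, 3, 4, 6, 7}, so each is used; only T can be 4, hence T = 4.
Among the 5 still-open variables, 1 fits only S (and all 5 values in {1, 2, 3, 6, 7} must be used), so S = 1.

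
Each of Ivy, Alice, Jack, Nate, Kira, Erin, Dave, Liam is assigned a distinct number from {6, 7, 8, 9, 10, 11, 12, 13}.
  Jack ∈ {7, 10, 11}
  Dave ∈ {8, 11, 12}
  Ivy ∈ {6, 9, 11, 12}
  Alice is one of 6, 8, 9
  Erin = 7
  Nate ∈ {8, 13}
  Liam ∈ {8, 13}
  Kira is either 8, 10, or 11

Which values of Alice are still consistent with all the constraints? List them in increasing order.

Erin has just one choice, so Erin = 7. Strike 7 from Jack.
Nate and Liam between them cover only {8, 13} — a naked pair. Remove those values from Alice, Kira, Dave.
The 2 variables Jack and Kira are confined to {10, 11}, which locks those values in; drop them from Ivy, Dave.
Dave's domain is down to {12}, so Dave = 12. Remove 12 from Ivy.
No further eliminations apply; Alice can still be any of 6, 9.

6, 9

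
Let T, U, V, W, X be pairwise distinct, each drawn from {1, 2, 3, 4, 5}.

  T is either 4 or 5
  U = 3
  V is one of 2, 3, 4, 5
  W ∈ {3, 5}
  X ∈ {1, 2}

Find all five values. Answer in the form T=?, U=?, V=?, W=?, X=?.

T=4, U=3, V=2, W=5, X=1

U has just one choice, so U = 3. So V, W can't be 3.
W must be 5 (only option left). Remove 5 from T, V.
T has just one choice, so T = 4. Remove 4 from V.
V's domain is down to {2}, so V = 2. So X can't be 2.
X's domain is down to {1}, so X = 1.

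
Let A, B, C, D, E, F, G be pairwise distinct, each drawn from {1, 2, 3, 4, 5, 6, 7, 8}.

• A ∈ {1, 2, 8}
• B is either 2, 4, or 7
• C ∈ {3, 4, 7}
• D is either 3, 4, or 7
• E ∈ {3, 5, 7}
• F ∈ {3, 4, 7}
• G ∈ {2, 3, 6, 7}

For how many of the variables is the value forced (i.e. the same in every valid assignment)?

3

C, D, F between them cover only {3, 4, 7} — a naked triple. Remove those values from B, E, G.
B must be 2 (only option left). Remove 2 from A, G.
E's domain is down to {5}, so E = 5.
G's domain is down to {6}, so G = 6.
Determined: B=2, E=5, G=6. The other variables each still have more than one consistent value. That makes 3.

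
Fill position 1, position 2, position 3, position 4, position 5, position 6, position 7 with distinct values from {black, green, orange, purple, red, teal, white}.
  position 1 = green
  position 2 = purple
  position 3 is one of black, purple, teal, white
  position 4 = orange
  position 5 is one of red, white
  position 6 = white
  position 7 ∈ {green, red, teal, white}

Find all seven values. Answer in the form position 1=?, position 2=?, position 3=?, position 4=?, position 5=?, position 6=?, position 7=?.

position 1=green, position 2=purple, position 3=black, position 4=orange, position 5=red, position 6=white, position 7=teal

position 1 must be green (only option left). So position 7 can't be green.
position 2 must be purple (only option left). So position 3 can't be purple.
position 4's domain is down to {orange}, so position 4 = orange.
position 6 has just one choice, so position 6 = white. Remove white from position 3, position 5, position 7.
position 5 has just one choice, so position 5 = red. Eliminate red elsewhere: position 7.
position 7 has just one choice, so position 7 = teal. So position 3 can't be teal.
position 3's domain is down to {black}, so position 3 = black.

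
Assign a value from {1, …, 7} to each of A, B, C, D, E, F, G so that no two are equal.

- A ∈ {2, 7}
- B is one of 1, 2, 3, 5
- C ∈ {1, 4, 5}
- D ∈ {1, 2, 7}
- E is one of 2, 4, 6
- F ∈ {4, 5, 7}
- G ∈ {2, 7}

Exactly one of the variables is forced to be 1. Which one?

D

Among the 7 variables, 3 fits only B (and all 7 values in {1, 2, 3, 4, 5, 6, 7} must be used), so B = 3.
The 6 still-open variables draw from only 6 values {1, 2, 4, 5, 6, 7}, so each is used; only E can be 6, hence E = 6.
A and G share exactly the 2 values {2, 7}; by pigeonhole those values go to them, so strike 2, 7 from D, F.
So 1 goes to D.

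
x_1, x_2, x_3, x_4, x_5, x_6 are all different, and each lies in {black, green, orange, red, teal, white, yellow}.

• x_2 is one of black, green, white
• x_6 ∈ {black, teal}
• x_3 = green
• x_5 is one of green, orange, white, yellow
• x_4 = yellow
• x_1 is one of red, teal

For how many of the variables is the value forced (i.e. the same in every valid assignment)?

2

x_3's domain is down to {green}, so x_3 = green. Remove green from x_2, x_5.
x_4 has just one choice, so x_4 = yellow. Strike yellow from x_5.
Determined: x_3=green, x_4=yellow. The other variables each still have more than one consistent value. That makes 2.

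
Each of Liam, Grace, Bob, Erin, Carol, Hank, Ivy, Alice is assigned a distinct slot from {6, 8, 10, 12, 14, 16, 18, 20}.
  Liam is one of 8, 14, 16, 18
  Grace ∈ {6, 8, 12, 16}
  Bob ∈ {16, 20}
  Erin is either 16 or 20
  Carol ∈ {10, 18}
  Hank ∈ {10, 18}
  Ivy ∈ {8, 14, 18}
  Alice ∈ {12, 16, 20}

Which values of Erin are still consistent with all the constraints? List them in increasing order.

16, 20

The 8 variables together cover exactly {6, 8, 10, 12, 14, 16, 18, 20} — 8 values for 8 variables — and 6 appears only in Grace's list, so Grace = 6.
The 7 still-open variables draw from only 7 values {8, 10, 12, 14, 16, 18, 20}, so each is used; only Alice can be 12, hence Alice = 12.
The 2 variables Bob and Erin are confined to {16, 20}, which locks those values in; drop them from Liam.
Carol and Hank between them cover only {10, 18} — a naked pair. Remove those values from Liam, Ivy.
No further eliminations apply; Erin can still be any of 16, 20.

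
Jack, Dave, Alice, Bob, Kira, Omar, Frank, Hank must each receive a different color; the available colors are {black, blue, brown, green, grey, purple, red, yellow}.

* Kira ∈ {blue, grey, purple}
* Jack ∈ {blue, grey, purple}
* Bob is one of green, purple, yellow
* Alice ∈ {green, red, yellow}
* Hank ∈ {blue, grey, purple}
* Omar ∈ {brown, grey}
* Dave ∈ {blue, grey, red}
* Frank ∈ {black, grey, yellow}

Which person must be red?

Dave

The 8 variables draw from only 8 values {black, blue, brown, green, grey, purple, red, yellow}, so each is used; only Frank can be black, hence Frank = black.
The 7 still-open variables together cover exactly {blue, brown, green, grey, purple, red, yellow} — 7 values for 7 variables — and brown appears only in Omar's list, so Omar = brown.
Jack, Kira, Hank between them cover only {blue, grey, purple} — a naked triple. Remove those values from Dave, Bob.
So red goes to Dave.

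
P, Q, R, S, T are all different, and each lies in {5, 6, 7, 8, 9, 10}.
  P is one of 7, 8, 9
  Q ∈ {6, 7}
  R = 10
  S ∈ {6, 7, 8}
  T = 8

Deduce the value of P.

9

R's domain is down to {10}, so R = 10.
T has just one choice, so T = 8. Strike 8 from P, S.
The 3 still-open variables together cover exactly {6, 7, 9} — 3 values for 3 variables — and 9 appears only in P's list, so P = 9.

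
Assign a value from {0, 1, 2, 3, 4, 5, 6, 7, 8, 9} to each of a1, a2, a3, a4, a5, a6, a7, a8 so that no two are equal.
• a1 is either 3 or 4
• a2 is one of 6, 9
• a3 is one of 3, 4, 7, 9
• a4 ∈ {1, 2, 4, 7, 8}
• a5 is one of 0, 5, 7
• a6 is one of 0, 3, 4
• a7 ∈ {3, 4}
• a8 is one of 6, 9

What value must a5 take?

5

a1 and a7 between them cover only {3, 4} — a naked pair. Remove those values from a3, a4, a6.
That leaves a6 = 0. So a5 can't be 0.
a2 and a8 between them cover only {6, 9} — a naked pair. Remove those values from a3.
a3 must be 7 (only option left). Remove 7 from a4, a5.
So a5 = 5.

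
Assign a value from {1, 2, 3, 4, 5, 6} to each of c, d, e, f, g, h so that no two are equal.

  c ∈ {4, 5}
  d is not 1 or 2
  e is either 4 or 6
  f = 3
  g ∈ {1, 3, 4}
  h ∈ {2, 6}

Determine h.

2

f has just one choice, so f = 3. Strike 3 from d, g.
Among the 5 still-open variables, 1 fits only g (and all 5 values in {1, 2, 4, 5, 6} must be used), so g = 1.
The 4 still-open variables together cover exactly {2, 4, 5, 6} — 4 values for 4 variables — and 2 appears only in h's list, so h = 2.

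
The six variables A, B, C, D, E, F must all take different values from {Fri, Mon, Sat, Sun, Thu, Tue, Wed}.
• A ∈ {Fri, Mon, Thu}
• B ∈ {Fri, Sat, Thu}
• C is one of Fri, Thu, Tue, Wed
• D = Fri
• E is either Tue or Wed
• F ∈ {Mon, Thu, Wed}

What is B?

Sat

D must be Fri (only option left). Strike Fri from A, B, C.
The 5 still-open variables draw from only 5 values {Mon, Sat, Thu, Tue, Wed}, so each is used; only B can be Sat, hence B = Sat.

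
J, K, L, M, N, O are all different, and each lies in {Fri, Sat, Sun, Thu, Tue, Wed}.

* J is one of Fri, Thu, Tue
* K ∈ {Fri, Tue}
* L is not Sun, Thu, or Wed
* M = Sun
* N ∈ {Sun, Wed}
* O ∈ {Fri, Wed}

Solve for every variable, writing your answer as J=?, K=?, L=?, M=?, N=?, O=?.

J=Thu, K=Tue, L=Sat, M=Sun, N=Wed, O=Fri

M has just one choice, so M = Sun. Strike Sun from N.
That leaves N = Wed. So O can't be Wed.
O has just one choice, so O = Fri. So J, K, L can't be Fri.
That leaves K = Tue. Remove Tue from J, L.
L has just one choice, so L = Sat.
J has just one choice, so J = Thu.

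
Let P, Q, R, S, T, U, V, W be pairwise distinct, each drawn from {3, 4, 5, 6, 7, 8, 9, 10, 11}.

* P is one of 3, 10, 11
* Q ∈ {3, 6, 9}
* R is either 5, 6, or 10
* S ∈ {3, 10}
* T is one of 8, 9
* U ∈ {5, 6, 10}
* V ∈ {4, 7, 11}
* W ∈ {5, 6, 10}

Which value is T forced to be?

R, U, W between them cover only {5, 6, 10} — a naked triple. Remove those values from P, Q, S.
S must be 3 (only option left). Remove 3 from P, Q.
P must be 11 (only option left). Remove 11 from V.
Q has just one choice, so Q = 9. Remove 9 from T.
So T = 8.

8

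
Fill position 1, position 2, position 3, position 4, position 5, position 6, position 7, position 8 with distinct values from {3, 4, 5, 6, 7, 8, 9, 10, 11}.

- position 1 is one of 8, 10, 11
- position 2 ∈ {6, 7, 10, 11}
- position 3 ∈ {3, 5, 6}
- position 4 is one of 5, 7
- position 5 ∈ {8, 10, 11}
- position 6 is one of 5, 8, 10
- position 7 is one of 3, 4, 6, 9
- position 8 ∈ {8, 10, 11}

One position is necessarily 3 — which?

position 3

position 1, position 5, position 8 between them cover only {8, 10, 11} — a naked triple. Remove those values from position 2, position 6.
position 6's domain is down to {5}, so position 6 = 5. Remove 5 from position 3, position 4.
position 4 has just one choice, so position 4 = 7. Remove 7 from position 2.
position 2's domain is down to {6}, so position 2 = 6. Eliminate 6 elsewhere: position 3, position 7.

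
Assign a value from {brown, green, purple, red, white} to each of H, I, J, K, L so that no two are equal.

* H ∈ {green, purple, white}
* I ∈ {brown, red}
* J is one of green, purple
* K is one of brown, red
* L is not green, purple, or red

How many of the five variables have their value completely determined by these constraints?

1

The 2 variables I and K are confined to {brown, red}, which locks those values in; drop them from L.
L has just one choice, so L = white. Eliminate white elsewhere: H.
Determined: L=white. The other variables each still have more than one consistent value. That makes 1.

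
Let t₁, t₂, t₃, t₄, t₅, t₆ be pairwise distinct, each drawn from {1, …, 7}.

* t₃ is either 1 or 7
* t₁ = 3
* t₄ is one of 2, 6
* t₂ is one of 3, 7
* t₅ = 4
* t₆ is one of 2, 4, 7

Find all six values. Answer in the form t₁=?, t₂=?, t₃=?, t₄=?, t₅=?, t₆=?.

t₁=3, t₂=7, t₃=1, t₄=6, t₅=4, t₆=2

t₁ has just one choice, so t₁ = 3. Eliminate 3 elsewhere: t₂.
t₂ has just one choice, so t₂ = 7. So t₃, t₆ can't be 7.
t₃'s domain is down to {1}, so t₃ = 1.
t₅ has just one choice, so t₅ = 4. Remove 4 from t₆.
t₆'s domain is down to {2}, so t₆ = 2. Strike 2 from t₄.
That leaves t₄ = 6.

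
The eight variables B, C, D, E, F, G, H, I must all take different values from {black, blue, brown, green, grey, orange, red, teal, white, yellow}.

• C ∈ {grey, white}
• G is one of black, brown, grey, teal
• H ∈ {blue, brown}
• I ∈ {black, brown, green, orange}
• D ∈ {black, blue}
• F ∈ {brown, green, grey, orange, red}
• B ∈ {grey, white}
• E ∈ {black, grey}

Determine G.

B and C between them cover only {grey, white} — a naked pair. Remove those values from E, F, G.
That leaves E = black. Eliminate black elsewhere: D, G, I.
D's domain is down to {blue}, so D = blue. So H can't be blue.
That leaves H = brown. Remove brown from F, G, I.
So G = teal.

teal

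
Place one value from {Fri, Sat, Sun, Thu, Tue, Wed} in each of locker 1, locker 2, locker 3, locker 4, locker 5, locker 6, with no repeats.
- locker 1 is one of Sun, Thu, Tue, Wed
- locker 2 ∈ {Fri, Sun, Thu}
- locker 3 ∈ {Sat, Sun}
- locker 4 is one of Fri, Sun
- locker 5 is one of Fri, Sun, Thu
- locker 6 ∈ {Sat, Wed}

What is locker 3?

The 6 variables draw from only 6 values {Fri, Sat, Sun, Thu, Tue, Wed}, so each is used; only locker 1 can be Tue, hence locker 1 = Tue.
The 5 still-open variables draw from only 5 values {Fri, Sat, Sun, Thu, Wed}, so each is used; only locker 6 can be Wed, hence locker 6 = Wed.
The 4 still-open variables together cover exactly {Fri, Sat, Sun, Thu} — 4 values for 4 variables — and Sat appears only in locker 3's list, so locker 3 = Sat.

Sat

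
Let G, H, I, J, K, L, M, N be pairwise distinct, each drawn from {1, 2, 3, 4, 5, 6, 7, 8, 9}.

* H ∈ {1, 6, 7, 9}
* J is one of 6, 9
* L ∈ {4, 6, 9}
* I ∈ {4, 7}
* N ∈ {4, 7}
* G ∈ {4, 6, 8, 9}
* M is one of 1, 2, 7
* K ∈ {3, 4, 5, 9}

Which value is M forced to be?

I and N share exactly the 2 values {4, 7}; by pigeonhole those values go to them, so strike 4, 7 from G, H, K, L, M.
The 2 variables J and L are confined to {6, 9}, which locks those values in; drop them from G, H, K.
That leaves G = 8.
H's domain is down to {1}, so H = 1. Strike 1 from M.
So M = 2.

2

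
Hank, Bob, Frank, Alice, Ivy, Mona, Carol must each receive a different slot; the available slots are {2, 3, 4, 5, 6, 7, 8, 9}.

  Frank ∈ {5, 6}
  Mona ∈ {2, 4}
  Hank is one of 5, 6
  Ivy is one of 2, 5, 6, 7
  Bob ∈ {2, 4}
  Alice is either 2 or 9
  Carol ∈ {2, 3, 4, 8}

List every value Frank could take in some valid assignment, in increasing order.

Hank and Frank share exactly the 2 values {5, 6}; by pigeonhole those values go to them, so strike 5, 6 from Ivy.
The 2 variables Bob and Mona are confined to {2, 4}, which locks those values in; drop them from Alice, Ivy, Carol.
That leaves Alice = 9.
Ivy has just one choice, so Ivy = 7.
No further eliminations apply; Frank can still be any of 5, 6.

5, 6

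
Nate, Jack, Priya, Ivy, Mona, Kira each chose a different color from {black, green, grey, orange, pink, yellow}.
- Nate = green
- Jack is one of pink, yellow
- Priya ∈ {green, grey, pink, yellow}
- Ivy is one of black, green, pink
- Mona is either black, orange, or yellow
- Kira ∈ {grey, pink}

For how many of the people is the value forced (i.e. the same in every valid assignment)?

Nate must be green (only option left). So Priya, Ivy can't be green.
The 5 still-open variables draw from only 5 values {black, grey, orange, pink, yellow}, so each is used; only Mona can be orange, hence Mona = orange.
The 4 still-open variables draw from only 4 values {black, grey, pink, yellow}, so each is used; only Ivy can be black, hence Ivy = black.
Determined: Nate=green, Ivy=black, Mona=orange. The other people each still have more than one consistent value. That makes 3.

3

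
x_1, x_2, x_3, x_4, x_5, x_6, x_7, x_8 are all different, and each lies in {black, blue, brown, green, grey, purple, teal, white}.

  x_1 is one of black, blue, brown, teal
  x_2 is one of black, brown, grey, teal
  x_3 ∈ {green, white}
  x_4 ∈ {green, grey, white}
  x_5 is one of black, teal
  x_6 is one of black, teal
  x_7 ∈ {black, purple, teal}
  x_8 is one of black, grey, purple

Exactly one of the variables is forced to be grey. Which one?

x_8

The 8 variables together cover exactly {black, blue, brown, green, grey, purple, teal, white} — 8 values for 8 variables — and blue appears only in x_1's list, so x_1 = blue.
The 7 still-open variables together cover exactly {black, brown, green, grey, purple, teal, white} — 7 values for 7 variables — and brown appears only in x_2's list, so x_2 = brown.
The 2 variables x_5 and x_6 are confined to {black, teal}, which locks those values in; drop them from x_7, x_8.
x_7's domain is down to {purple}, so x_7 = purple. So x_8 can't be purple.
So grey goes to x_8.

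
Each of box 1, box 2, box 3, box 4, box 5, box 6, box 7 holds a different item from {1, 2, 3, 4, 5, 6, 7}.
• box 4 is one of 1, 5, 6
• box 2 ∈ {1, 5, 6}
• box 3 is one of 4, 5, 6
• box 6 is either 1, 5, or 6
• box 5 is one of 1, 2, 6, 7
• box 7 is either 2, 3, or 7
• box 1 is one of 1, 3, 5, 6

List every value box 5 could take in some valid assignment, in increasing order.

2, 7

The 7 variables draw from only 7 values {1, 2, 3, 4, 5, 6, 7}, so each is used; only box 3 can be 4, hence box 3 = 4.
box 2, box 4, box 6 share exactly the 3 values {1, 5, 6}; by pigeonhole those values go to them, so strike 1, 5, 6 from box 1, box 5.
box 1 has just one choice, so box 1 = 3. Remove 3 from box 7.
No further eliminations apply; box 5 can still be any of 2, 7.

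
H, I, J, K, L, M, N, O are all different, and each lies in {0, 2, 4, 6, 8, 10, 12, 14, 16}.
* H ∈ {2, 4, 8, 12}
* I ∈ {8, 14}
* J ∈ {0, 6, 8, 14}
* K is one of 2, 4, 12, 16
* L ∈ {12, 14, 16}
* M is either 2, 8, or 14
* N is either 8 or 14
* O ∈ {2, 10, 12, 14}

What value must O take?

10

The 2 variables I and N are confined to {8, 14}, which locks those values in; drop them from H, J, L, M, O.
M has just one choice, so M = 2. Strike 2 from H, K, O.
The 3 variables H, K, L are confined to {4, 12, 16}, which locks those values in; drop them from O.
So O = 10.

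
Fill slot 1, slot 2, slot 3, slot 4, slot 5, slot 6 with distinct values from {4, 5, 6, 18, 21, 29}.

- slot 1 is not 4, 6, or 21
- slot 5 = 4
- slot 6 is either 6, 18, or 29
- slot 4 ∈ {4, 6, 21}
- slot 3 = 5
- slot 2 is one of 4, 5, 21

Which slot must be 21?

slot 3's domain is down to {5}, so slot 3 = 5. So slot 1, slot 2 can't be 5.
slot 5's domain is down to {4}, so slot 5 = 4. So slot 2, slot 4 can't be 4.
So 21 goes to slot 2.

slot 2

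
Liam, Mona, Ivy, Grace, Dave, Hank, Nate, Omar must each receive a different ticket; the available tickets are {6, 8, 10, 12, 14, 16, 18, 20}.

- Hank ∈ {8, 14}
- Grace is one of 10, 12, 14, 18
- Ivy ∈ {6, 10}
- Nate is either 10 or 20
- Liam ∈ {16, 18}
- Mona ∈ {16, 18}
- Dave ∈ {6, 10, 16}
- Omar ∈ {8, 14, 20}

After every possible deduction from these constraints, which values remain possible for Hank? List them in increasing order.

The 8 variables together cover exactly {6, 8, 10, 12, 14, 16, 18, 20} — 8 values for 8 variables — and 12 appears only in Grace's list, so Grace = 12.
Liam and Mona between them cover only {16, 18} — a naked pair. Remove those values from Dave.
Ivy and Dave between them cover only {6, 10} — a naked pair. Remove those values from Nate.
That leaves Nate = 20. Eliminate 20 elsewhere: Omar.
No further eliminations apply; Hank can still be any of 8, 14.

8, 14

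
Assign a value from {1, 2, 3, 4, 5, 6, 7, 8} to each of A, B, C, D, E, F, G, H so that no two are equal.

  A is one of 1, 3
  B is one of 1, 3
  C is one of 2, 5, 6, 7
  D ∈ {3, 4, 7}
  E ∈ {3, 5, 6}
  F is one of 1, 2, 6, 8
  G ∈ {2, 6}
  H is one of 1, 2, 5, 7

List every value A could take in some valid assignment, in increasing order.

Among the 8 variables, 4 fits only D (and all 8 values in {1, 2, 3, 4, 5, 6, 7, 8} must be used), so D = 4.
Among the 7 still-open variables, 8 fits only F (and all 7 values in {1, 2, 3, 5, 6, 7, 8} must be used), so F = 8.
The 2 variables A and B are confined to {1, 3}, which locks those values in; drop them from E, H.
No further eliminations apply; A can still be any of 1, 3.

1, 3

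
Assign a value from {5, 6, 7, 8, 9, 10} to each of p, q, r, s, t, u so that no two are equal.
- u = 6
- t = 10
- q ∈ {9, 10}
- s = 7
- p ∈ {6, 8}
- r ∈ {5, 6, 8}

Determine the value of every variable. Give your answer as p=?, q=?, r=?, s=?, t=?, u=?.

p=8, q=9, r=5, s=7, t=10, u=6

s must be 7 (only option left).
t's domain is down to {10}, so t = 10. Remove 10 from q.
u has just one choice, so u = 6. So p, r can't be 6.
p has just one choice, so p = 8. Strike 8 from r.
q must be 9 (only option left).
r must be 5 (only option left).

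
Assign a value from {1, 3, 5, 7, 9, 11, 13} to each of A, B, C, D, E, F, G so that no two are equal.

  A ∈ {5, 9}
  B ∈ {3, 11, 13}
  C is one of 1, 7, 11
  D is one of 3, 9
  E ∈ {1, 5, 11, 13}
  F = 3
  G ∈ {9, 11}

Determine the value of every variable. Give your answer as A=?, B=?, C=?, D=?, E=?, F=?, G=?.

F's domain is down to {3}, so F = 3. Eliminate 3 elsewhere: B, D.
D must be 9 (only option left). So A, G can't be 9.
G must be 11 (only option left). So B, C, E can't be 11.
A must be 5 (only option left). Strike 5 from E.
B's domain is down to {13}, so B = 13. Remove 13 from E.
E's domain is down to {1}, so E = 1. Remove 1 from C.
That leaves C = 7.

A=5, B=13, C=7, D=9, E=1, F=3, G=11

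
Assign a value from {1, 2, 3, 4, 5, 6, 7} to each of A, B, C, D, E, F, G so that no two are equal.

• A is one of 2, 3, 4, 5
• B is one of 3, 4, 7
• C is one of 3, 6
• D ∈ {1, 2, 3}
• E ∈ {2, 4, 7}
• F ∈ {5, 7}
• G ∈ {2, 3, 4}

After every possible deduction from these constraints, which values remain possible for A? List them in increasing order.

The 7 variables draw from only 7 values {1, 2, 3, 4, 5, 6, 7}, so each is used; only D can be 1, hence D = 1.
The 6 still-open variables together cover exactly {2, 3, 4, 5, 6, 7} — 6 values for 6 variables — and 6 appears only in C's list, so C = 6.
No further eliminations apply; A can still be any of 2, 3, 4, 5.

2, 3, 4, 5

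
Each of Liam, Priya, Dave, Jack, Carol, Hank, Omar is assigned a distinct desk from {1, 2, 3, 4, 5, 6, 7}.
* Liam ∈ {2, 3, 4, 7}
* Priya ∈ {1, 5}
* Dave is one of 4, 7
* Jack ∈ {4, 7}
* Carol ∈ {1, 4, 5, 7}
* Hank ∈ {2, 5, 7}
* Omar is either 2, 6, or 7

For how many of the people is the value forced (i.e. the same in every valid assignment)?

3

The 7 variables draw from only 7 values {1, 2, 3, 4, 5, 6, 7}, so each is used; only Liam can be 3, hence Liam = 3.
The 6 still-open variables together cover exactly {1, 2, 4, 5, 6, 7} — 6 values for 6 variables — and 6 appears only in Omar's list, so Omar = 6.
The 5 still-open variables together cover exactly {1, 2, 4, 5, 7} — 5 values for 5 variables — and 2 appears only in Hank's list, so Hank = 2.
Dave and Jack share exactly the 2 values {4, 7}; by pigeonhole those values go to them, so strike 4, 7 from Carol.
Determined: Liam=3, Hank=2, Omar=6. The other people each still have more than one consistent value. That makes 3.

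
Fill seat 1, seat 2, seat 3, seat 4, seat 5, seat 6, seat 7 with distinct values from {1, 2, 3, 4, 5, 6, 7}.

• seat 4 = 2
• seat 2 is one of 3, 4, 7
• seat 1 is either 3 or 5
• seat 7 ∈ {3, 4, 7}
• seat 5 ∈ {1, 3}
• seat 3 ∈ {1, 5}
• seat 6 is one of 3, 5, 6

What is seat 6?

seat 4 must be 2 (only option left).
The 6 still-open variables draw from only 6 values {1, 3, 4, 5, 6, 7}, so each is used; only seat 6 can be 6, hence seat 6 = 6.

6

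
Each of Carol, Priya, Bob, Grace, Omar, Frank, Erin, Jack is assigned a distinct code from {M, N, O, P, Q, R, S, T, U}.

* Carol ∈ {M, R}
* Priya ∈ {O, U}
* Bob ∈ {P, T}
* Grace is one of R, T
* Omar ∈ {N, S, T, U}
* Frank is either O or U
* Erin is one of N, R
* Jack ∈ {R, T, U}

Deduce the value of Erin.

Among the 8 variables, M fits only Carol (and all 8 values in {M, N, O, P, R, S, T, U} must be used), so Carol = M.
The 7 still-open variables together cover exactly {N, O, P, R, S, T, U} — 7 values for 7 variables — and P appears only in Bob's list, so Bob = P.
The 6 still-open variables draw from only 6 values {N, O, R, S, T, U}, so each is used; only Omar can be S, hence Omar = S.
The 5 still-open variables draw from only 5 values {N, O, R, T, U}, so each is used; only Erin can be N, hence Erin = N.

N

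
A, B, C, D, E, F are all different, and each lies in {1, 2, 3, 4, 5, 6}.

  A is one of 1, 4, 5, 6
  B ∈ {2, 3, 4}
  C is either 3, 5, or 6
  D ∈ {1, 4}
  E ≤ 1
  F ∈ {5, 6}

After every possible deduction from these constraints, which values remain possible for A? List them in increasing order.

5, 6

E's domain is down to {1}, so E = 1. So A, D can't be 1.
D's domain is down to {4}, so D = 4. So A, B can't be 4.
The 4 still-open variables together cover exactly {2, 3, 5, 6} — 4 values for 4 variables — and 2 appears only in B's list, so B = 2.
The 3 still-open variables draw from only 3 values {3, 5, 6}, so each is used; only C can be 3, hence C = 3.
No further eliminations apply; A can still be any of 5, 6.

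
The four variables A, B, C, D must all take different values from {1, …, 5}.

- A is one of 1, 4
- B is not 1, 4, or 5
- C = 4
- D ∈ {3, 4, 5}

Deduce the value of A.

C has just one choice, so C = 4. Strike 4 from A, D.
So A = 1.

1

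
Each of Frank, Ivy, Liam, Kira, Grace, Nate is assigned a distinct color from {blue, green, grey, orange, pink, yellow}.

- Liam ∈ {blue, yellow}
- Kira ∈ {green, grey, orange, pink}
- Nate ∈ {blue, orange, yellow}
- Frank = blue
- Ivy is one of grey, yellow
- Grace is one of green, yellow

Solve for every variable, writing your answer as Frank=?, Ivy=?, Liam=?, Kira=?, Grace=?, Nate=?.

Frank=blue, Ivy=grey, Liam=yellow, Kira=pink, Grace=green, Nate=orange

Frank has just one choice, so Frank = blue. Remove blue from Liam, Nate.
That leaves Liam = yellow. Strike yellow from Ivy, Grace, Nate.
Grace's domain is down to {green}, so Grace = green. Eliminate green elsewhere: Kira.
Nate must be orange (only option left). Strike orange from Kira.
That leaves Ivy = grey. So Kira can't be grey.
Kira must be pink (only option left).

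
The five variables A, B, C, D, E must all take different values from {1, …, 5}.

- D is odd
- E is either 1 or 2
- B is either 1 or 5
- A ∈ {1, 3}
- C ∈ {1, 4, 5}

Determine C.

4

The 5 variables together cover exactly {1, 2, 3, 4, 5} — 5 values for 5 variables — and 2 appears only in E's list, so E = 2.
Among the 4 still-open variables, 4 fits only C (and all 4 values in {1, 3, 4, 5} must be used), so C = 4.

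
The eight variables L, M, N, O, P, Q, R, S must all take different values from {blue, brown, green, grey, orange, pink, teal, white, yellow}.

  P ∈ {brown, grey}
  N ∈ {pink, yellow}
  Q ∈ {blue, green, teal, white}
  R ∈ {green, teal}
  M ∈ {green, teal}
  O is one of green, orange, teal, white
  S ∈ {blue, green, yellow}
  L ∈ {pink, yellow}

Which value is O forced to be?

orange

L and N share exactly the 2 values {pink, yellow}; by pigeonhole those values go to them, so strike pink, yellow from S.
The 2 variables M and R are confined to {green, teal}, which locks those values in; drop them from O, Q, S.
S's domain is down to {blue}, so S = blue. Remove blue from Q.
Q must be white (only option left). Strike white from O.
So O = orange.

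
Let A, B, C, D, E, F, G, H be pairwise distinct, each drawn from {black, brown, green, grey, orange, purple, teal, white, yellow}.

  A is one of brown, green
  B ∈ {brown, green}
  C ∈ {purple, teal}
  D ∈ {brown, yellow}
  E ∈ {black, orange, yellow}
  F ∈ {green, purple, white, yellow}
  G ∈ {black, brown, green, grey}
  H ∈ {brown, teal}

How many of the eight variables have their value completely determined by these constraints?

4

A and B between them cover only {brown, green} — a naked pair. Remove those values from D, F, G, H.
D has just one choice, so D = yellow. Remove yellow from E, F.
That leaves H = teal. Strike teal from C.
C must be purple (only option left). Eliminate purple elsewhere: F.
F's domain is down to {white}, so F = white.
Determined: C=purple, D=yellow, F=white, H=teal. The other variables each still have more than one consistent value. That makes 4.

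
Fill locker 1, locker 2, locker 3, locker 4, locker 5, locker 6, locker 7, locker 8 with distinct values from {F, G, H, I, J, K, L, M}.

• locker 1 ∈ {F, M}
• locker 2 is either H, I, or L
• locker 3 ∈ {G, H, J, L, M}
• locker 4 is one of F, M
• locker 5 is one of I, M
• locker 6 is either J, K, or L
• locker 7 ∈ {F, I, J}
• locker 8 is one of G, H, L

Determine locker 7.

J

Among the 8 variables, K fits only locker 6 (and all 8 values in {F, G, H, I, J, K, L, M} must be used), so locker 6 = K.
The 2 variables locker 1 and locker 4 are confined to {F, M}, which locks those values in; drop them from locker 3, locker 5, locker 7.
locker 5's domain is down to {I}, so locker 5 = I. Remove I from locker 2, locker 7.
So locker 7 = J.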